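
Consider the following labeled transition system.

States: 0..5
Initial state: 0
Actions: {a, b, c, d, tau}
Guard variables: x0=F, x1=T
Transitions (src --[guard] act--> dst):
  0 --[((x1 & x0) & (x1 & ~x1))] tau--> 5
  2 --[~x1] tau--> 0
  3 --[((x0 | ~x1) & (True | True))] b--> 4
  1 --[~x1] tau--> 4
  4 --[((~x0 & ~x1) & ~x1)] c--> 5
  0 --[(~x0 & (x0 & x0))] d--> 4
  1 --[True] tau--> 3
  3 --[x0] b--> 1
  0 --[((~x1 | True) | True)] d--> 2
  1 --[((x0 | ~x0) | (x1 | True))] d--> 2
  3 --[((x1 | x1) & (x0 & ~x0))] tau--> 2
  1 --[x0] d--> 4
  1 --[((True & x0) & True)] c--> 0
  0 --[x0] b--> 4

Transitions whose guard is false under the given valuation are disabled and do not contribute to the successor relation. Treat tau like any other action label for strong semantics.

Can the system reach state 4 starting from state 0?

Answer: UNREACHABLE

Analysis:
Guard filter leaves 3 enabled edge(s).
Layer 0: {0}
Layer 1: {2}  now seen {0,2}
Reachable = {0,2}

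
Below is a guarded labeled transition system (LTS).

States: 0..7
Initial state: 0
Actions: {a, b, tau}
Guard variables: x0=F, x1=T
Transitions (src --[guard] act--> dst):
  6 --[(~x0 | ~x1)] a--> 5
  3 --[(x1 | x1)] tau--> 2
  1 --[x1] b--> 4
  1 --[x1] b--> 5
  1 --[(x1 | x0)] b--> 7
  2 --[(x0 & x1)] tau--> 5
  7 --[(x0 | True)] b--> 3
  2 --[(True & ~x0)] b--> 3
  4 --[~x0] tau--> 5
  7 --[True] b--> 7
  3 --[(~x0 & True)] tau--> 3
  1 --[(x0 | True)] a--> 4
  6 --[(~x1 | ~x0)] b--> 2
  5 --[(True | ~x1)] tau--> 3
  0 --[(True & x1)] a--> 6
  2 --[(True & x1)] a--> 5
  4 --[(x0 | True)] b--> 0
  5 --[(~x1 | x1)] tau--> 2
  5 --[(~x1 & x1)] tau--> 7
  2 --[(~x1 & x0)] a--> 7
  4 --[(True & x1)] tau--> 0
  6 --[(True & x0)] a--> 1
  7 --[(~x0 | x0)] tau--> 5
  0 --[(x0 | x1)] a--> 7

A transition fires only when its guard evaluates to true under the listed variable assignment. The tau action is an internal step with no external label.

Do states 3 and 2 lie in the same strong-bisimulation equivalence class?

Bisimulation quotient by refinement:
  round 0: {{0,1,2,3,4,5,6,7}}
  round 1: {{0},{1,2,6},{3,5},{4,7}}
  round 2: {{0},{1},{2},{3,5},{4},{6},{7}}
Fixed point at round 3; 7 class(es).
3∈{3,5}, 2∈{2}

Answer: NOT BISIMILAR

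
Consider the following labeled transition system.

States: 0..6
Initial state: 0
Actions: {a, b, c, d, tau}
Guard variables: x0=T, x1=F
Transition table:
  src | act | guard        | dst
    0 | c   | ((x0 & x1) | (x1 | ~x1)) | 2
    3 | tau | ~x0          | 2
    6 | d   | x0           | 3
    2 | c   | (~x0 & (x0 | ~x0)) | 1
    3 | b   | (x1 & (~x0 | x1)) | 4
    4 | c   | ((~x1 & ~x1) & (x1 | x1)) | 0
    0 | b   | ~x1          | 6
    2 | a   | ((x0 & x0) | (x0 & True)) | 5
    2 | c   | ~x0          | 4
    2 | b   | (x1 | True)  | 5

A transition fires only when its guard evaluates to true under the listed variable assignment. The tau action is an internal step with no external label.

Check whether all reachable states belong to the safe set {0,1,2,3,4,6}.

Answer: INVARIANT VIOLATED at state 5

Analysis:
Allowed set {0,1,2,3,4,6}
R = {0,2,3,5,6}
  0: ✓
  2: ✓
  3: ✓
  5: outside
  6: ✓
reach 5 via c·a — violates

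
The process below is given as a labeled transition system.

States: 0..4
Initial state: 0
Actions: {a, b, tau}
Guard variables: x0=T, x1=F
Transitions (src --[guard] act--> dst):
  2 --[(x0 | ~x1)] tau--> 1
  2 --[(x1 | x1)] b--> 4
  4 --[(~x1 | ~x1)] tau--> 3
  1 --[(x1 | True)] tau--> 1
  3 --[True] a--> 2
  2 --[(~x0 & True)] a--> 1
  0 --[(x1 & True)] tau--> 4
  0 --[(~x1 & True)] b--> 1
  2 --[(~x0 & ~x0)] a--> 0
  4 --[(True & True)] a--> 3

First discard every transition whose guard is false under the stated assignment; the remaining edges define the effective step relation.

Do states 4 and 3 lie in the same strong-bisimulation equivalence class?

Answer: NOT BISIMILAR

Trace:
Bisimulation quotient by refinement:
  P[0] = {{0,1,2,3,4}}
  P[1] = {{0},{1,2},{3},{4}}
4 equivalence class(es) (converged in 2)
class of 4: {4}; class of 3: {3}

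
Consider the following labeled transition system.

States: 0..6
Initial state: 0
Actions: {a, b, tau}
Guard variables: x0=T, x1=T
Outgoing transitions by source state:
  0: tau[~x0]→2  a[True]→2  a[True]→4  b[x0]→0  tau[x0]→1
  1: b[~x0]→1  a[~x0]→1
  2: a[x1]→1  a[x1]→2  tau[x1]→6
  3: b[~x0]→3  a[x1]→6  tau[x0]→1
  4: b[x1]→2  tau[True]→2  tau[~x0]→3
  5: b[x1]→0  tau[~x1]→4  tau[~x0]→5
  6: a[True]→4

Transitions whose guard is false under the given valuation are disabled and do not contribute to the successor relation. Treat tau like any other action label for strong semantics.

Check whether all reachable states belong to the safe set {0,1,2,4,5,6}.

Allowed set {0,1,2,4,5,6}
R = {0,1,2,4,6}
  0: ✓
  1: ✓
  2: ✓
  4: ✓
  6: ✓

Answer: INVARIANT HOLDS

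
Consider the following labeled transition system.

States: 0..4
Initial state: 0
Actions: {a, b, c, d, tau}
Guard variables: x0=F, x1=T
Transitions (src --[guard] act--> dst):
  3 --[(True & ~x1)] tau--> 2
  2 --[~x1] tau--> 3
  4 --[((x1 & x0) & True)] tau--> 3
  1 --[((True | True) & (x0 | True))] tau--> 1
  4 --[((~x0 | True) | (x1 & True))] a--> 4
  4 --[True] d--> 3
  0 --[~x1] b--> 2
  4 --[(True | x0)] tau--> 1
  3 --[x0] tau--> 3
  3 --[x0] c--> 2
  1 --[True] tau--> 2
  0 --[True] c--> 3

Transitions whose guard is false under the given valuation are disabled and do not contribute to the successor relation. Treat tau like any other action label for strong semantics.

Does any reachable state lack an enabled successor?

Answer: DEADLOCK at state 3

Analysis:
R = {0,3}
  0: c→3  [1 exit(s)]
  3: ∅  [no exit]
Path to 3: c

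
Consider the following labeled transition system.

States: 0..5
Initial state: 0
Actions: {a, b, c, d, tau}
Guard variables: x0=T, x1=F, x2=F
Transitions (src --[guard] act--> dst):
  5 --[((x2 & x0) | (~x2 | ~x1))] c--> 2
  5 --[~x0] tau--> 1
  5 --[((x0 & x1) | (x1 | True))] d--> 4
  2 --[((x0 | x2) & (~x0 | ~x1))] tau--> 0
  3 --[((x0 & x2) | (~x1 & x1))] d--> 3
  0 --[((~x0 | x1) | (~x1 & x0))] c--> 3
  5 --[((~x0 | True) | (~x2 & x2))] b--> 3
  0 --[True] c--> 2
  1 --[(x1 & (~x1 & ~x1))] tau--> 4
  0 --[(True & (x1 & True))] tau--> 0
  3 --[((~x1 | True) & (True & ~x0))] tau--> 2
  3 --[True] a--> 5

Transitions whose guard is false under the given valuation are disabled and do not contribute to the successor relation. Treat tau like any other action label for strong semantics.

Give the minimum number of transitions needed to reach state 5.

Breadth-first toward 5:
  L0 = {0}
  L1 = {2,3}
  L2 = {5}
depth(5)=2, e.g. c·a

Answer: 2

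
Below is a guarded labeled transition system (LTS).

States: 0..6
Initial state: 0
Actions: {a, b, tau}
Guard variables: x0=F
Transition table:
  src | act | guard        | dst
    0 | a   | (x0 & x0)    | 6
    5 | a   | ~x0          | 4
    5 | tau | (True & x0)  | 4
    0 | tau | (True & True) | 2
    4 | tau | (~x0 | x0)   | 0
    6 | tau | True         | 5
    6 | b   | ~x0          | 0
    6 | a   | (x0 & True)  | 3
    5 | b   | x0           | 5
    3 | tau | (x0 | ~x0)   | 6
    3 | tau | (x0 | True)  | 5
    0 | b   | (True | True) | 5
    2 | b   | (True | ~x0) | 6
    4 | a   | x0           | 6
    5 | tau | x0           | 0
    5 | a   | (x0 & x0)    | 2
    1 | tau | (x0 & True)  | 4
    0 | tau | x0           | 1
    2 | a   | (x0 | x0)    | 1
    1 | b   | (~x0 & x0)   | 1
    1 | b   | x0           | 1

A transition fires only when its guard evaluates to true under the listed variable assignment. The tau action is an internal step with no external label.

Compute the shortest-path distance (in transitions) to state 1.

Answer: UNREACHABLE

Analysis:
Breadth-first toward 1:
  depth 0: {0}
  depth 1: {2,5}
  depth 2: {4,6}
1 never appears.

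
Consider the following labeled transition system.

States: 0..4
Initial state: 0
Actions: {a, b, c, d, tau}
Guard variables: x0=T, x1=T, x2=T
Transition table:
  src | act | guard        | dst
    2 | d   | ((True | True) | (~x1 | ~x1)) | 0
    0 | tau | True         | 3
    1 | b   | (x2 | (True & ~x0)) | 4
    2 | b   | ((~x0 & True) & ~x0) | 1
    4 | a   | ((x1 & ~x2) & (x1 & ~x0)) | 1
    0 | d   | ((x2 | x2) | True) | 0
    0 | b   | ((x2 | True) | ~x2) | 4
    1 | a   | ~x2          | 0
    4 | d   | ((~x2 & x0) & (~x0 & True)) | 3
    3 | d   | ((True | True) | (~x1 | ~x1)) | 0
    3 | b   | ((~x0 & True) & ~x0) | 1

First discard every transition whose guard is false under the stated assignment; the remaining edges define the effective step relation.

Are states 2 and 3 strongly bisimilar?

Compute ~ classes (split until stable):
  P[0] = {{0,1,2,3,4}}
  P[1] = {{0},{1},{2,3},{4}}
Fixed point at round 2; 4 class(es).
[2]={2,3}  [3]={2,3}

Answer: BISIMILAR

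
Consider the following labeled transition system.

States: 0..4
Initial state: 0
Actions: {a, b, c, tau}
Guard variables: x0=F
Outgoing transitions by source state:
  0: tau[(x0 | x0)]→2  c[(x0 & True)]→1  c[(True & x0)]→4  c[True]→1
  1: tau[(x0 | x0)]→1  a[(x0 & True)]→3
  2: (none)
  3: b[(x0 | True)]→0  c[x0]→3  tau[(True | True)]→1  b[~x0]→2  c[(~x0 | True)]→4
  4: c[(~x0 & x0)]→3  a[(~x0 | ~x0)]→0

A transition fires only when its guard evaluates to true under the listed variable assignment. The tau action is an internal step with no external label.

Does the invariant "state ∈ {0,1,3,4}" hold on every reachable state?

Safe = {0,1,3,4}
R = {0,1}
  0: ok
  1: ok

Answer: INVARIANT HOLDS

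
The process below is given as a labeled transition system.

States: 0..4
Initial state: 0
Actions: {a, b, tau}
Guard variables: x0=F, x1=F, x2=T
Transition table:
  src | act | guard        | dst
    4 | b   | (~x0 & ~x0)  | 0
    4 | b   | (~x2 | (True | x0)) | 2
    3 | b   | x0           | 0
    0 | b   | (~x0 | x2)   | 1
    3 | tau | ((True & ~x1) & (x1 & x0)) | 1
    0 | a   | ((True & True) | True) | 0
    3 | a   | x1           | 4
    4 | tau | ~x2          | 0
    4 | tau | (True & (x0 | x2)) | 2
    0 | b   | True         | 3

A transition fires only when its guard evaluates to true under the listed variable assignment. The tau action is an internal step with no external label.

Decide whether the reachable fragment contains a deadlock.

Answer: DEADLOCK at state 1

Trace:
R = {0,1,3}
  0: a→0  b→1  b→3  [deg 3]
  1: ∅  [STUCK]
  3: ∅  [STUCK]
trace reaching 1: b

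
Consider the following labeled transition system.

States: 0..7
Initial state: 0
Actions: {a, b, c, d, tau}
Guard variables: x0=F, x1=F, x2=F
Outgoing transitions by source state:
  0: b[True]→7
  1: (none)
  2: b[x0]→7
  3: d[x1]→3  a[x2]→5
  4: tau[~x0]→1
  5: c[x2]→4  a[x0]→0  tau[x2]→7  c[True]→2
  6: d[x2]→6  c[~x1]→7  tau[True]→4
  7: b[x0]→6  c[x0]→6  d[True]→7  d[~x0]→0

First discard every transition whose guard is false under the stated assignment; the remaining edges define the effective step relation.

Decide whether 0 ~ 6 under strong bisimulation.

Compute ~ classes (split until stable):
  round 0: {{0,1,2,3,4,5,6,7}}
  round 1: {{0},{1,2,3},{4},{5},{6},{7}}
stable after 2 split(s): 6 block(s)
[0]={0}  [6]={6}

Answer: NOT BISIMILAR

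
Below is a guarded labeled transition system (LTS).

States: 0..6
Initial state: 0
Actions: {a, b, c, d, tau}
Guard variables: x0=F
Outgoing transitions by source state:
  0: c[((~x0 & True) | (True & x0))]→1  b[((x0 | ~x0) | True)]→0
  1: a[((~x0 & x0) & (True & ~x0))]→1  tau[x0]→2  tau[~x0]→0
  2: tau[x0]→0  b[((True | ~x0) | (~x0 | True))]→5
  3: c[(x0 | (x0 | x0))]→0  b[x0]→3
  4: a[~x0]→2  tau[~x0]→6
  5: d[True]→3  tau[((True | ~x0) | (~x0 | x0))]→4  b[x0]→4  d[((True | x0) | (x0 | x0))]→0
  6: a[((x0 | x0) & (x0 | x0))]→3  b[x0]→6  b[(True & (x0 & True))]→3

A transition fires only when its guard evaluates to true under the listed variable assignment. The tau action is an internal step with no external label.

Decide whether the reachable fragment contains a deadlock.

Reachable = {0,1}
  0: b→0  c→1  [2 out]
  1: tau→0  [1 out]

Answer: DEADLOCK-FREE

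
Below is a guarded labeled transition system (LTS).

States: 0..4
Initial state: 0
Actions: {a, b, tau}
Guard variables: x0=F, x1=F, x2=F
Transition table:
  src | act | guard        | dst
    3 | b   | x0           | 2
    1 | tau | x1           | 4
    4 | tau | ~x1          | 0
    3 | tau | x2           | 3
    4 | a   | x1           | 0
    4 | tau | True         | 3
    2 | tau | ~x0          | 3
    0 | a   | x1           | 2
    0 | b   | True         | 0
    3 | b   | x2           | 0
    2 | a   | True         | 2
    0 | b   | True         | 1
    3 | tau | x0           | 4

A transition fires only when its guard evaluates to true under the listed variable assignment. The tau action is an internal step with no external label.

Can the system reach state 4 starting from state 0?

After dropping false guards: 6 live edges.
L0 = {0}
L1 = {1}  now seen {0,1}
Reachable = {0,1}

Answer: UNREACHABLE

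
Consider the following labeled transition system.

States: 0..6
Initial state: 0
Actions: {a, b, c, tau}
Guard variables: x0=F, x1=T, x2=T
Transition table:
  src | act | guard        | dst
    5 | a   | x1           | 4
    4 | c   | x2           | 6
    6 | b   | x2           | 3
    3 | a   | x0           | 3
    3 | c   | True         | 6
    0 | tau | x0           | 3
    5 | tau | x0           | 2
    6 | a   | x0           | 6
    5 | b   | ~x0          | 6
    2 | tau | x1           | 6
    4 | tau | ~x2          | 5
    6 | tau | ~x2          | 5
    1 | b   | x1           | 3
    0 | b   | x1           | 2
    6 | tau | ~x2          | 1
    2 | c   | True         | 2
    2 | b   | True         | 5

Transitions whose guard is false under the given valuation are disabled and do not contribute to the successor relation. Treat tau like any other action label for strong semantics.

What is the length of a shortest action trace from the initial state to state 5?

Layered search for 5:
  Layer 0: {0}
  Layer 1: {2}
  Layer 2: {5,6}
5 enters at depth 2; path b·b

Answer: 2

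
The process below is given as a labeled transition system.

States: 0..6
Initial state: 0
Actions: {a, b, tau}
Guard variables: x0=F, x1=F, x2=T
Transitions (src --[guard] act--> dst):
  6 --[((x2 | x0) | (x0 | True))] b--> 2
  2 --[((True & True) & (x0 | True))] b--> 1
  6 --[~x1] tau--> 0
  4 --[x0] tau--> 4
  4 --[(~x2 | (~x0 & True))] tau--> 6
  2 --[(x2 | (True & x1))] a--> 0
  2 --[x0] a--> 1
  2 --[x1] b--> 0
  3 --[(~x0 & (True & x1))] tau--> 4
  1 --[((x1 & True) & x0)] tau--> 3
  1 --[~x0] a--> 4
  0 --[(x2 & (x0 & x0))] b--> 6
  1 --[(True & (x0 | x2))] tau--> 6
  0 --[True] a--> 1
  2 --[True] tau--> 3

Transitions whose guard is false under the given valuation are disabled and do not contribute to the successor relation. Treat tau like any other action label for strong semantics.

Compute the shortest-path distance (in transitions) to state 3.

Layered search for 3:
  L0 = {0}
  L1 = {1}
  L2 = {4,6}
  L3 = {2}
  L4 = {3}
depth(3)=4, e.g. a·tau·b·tau

Answer: 4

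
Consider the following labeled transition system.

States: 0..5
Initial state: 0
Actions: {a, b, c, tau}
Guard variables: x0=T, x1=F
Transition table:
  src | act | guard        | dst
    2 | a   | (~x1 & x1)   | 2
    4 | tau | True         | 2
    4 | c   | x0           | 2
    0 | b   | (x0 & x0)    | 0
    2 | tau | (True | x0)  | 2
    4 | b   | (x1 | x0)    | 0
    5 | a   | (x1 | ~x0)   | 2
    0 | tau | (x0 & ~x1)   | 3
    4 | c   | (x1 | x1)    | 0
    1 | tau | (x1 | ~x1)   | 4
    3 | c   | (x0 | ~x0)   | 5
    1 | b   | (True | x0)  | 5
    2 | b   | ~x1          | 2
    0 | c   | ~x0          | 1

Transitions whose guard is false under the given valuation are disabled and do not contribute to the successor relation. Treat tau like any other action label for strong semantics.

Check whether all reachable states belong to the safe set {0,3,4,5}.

Safe = {0,3,4,5}
Reach set: {0,3,5}
  0: ok
  3: ok
  5: ok

Answer: INVARIANT HOLDS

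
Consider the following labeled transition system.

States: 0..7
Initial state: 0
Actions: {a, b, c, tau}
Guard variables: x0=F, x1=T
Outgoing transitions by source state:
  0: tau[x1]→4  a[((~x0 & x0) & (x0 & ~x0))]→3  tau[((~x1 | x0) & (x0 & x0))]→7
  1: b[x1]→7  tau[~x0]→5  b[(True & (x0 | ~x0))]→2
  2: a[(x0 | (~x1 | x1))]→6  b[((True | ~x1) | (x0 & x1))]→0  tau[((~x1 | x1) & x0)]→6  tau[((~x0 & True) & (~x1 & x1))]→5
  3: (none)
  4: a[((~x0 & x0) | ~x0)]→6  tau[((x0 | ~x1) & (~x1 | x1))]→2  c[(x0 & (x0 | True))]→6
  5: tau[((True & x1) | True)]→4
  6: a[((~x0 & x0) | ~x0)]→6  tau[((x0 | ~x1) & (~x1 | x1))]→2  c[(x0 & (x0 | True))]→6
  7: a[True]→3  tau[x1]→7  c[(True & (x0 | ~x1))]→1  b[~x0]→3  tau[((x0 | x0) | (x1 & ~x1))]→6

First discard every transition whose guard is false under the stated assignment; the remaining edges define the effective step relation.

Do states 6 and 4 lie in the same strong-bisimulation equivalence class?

Refine partition for ~:
  π0 = {{0,1,2,3,4,5,6,7}}
  π1 = {{0,5},{1},{2},{3},{4,6},{7}}
6 equivalence class(es) (converged in 2)
[6]={4,6}  [4]={4,6}

Answer: BISIMILAR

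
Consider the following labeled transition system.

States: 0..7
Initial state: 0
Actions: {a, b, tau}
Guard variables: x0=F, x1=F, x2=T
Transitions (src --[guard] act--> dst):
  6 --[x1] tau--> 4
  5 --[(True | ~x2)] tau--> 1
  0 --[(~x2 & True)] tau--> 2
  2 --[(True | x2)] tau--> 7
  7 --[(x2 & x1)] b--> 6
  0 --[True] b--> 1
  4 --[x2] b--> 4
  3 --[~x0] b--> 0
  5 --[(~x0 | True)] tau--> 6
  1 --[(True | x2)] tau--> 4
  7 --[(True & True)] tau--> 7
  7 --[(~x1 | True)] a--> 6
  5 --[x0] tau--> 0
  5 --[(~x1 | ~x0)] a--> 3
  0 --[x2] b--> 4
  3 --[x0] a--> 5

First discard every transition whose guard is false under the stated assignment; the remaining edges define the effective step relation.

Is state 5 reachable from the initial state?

Guard filter leaves 11 enabled edge(s).
Layer 0: {0}
Layer 1: {1,4}  now seen {0,1,4}
Reach set: {0,1,4}

Answer: UNREACHABLE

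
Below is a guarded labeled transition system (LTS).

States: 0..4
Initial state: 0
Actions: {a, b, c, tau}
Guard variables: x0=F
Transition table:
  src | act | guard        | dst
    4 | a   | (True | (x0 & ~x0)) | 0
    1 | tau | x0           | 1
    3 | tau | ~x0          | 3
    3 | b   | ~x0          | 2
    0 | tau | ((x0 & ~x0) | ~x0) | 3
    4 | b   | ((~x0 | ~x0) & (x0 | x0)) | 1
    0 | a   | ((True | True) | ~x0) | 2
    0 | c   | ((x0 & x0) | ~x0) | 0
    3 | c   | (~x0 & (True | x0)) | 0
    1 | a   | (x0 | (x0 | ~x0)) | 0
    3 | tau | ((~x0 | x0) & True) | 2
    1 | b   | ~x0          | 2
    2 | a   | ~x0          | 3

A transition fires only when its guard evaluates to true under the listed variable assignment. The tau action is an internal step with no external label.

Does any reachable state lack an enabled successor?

R = {0,2,3}
  0: a→2  c→0  tau→3  [3 out]
  2: a→3  [1 out]
  3: b→2  c→0  tau→2  tau→3  [4 out]

Answer: DEADLOCK-FREE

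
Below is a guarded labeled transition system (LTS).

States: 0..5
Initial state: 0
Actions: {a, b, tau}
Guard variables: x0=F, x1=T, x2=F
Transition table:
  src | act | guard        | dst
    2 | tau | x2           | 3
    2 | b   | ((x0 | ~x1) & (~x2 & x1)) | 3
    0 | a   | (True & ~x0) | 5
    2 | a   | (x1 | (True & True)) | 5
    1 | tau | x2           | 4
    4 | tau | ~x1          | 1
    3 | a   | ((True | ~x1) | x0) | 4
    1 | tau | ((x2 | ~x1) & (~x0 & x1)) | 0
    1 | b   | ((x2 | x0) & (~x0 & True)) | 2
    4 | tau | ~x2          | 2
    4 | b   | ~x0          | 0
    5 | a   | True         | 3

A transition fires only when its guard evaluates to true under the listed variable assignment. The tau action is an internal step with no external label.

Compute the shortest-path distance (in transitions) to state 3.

Answer: 2

Trace:
Layered search for 3:
  depth 0: {0}
  depth 1: {5}
  depth 2: {3}
depth(3)=2, e.g. a·a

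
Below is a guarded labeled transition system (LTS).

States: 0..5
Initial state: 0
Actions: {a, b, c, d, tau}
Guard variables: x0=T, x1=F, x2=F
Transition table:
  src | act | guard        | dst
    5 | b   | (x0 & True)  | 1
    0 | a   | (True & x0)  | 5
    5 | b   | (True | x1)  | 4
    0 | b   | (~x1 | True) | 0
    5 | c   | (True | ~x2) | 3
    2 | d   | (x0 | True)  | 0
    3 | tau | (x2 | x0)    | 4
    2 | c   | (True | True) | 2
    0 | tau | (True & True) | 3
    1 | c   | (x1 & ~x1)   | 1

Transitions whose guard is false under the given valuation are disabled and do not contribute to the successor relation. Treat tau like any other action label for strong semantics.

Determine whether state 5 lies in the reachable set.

Guard filter leaves 9 enabled edge(s).
depth 0: {0}
depth 1: {3,5}  now seen {0,3,5}
depth 2: {1,4}  now seen {0,1,3,4,5}
Reachable = {0,1,3,4,5}
Path to 5: a

Answer: REACHABLE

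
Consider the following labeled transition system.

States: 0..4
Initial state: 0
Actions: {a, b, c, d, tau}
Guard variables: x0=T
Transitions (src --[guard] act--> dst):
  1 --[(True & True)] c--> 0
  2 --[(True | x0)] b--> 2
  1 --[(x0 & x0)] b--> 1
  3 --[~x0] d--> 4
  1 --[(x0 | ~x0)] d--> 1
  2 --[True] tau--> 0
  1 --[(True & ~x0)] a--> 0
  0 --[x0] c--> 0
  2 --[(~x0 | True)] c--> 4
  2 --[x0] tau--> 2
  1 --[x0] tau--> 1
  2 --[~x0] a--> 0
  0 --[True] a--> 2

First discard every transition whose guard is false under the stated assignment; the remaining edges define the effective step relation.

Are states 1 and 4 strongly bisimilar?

Refine partition for ~:
  round 0: {{0,1,2,3,4}}
  round 1: {{0},{1},{2},{3,4}}
Fixed point at round 2; 4 class(es).
class of 1: {1}; class of 4: {3,4}

Answer: NOT BISIMILAR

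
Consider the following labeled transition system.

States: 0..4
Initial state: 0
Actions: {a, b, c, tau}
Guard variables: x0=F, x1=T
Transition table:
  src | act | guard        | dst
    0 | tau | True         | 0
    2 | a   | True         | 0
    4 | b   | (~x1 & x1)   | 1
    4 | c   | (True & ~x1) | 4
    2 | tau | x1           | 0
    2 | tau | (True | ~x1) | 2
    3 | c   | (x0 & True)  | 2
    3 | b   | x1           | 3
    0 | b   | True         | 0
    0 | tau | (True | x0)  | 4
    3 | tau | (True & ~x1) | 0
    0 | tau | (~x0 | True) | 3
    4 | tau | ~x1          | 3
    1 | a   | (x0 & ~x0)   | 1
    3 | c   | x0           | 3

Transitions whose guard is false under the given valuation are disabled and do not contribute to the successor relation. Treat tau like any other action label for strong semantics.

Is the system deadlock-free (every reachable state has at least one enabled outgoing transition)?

Answer: DEADLOCK at state 4

Working:
R = {0,3,4}
  0: b→0  tau→0  tau→3  tau→4  [4 out]
  3: b→3  [1 out]
  4: ∅  [no exit]
trace reaching 4: tau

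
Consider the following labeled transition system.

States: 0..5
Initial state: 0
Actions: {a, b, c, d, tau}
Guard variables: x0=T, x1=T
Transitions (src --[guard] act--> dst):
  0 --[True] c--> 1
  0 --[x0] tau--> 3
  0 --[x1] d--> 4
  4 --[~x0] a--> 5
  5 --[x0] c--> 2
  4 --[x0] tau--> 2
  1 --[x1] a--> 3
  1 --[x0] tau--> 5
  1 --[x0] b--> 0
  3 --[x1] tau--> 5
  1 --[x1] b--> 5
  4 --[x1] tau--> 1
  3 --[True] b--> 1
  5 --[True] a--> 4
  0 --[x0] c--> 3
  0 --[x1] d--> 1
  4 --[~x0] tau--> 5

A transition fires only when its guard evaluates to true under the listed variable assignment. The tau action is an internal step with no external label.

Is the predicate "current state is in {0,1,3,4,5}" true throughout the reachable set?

Safe = {0,1,3,4,5}
Reachable = {0,1,2,3,4,5}
  0: ok
  1: ok
  2: VIOLATES
  3: ok
  4: ok
  5: ok
counterexample path to 2: d·tau

Answer: INVARIANT VIOLATED at state 2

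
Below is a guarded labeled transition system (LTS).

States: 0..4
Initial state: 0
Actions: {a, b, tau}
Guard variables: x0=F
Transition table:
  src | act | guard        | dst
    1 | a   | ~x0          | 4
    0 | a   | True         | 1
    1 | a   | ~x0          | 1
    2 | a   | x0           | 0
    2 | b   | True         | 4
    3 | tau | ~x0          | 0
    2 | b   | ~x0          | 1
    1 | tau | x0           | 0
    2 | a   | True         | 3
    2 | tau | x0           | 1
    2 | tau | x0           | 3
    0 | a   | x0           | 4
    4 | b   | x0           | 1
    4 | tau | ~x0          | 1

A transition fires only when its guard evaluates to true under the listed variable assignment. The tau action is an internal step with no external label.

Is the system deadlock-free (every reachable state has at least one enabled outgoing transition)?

R = {0,1,4}
  0: a→1  [deg 1]
  1: a→1  a→4  [deg 2]
  4: tau→1  [deg 1]

Answer: DEADLOCK-FREE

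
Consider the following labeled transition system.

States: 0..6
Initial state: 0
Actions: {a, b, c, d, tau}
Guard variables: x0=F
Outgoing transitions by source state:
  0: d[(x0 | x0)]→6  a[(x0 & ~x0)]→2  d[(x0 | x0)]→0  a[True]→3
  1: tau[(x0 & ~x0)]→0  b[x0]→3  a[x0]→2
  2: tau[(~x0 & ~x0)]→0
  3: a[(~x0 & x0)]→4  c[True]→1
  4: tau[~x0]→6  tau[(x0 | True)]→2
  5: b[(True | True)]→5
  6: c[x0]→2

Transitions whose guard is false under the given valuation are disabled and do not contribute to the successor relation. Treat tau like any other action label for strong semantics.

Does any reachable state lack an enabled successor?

Reach set: {0,1,3}
  0: a→3  [deg 1]
  1: ∅  [no exit]
  3: c→1  [deg 1]
trace reaching 1: a·c

Answer: DEADLOCK at state 1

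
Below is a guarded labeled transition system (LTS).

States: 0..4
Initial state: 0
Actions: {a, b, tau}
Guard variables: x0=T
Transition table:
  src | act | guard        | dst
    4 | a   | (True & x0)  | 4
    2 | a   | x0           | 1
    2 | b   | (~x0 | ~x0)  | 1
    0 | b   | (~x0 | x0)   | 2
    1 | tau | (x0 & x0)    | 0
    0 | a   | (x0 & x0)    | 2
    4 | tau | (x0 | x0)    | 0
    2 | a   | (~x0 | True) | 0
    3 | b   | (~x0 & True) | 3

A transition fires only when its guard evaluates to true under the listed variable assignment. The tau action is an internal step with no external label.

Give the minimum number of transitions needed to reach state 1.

BFS to 1:
  depth 0: {0}
  depth 1: {2}
  depth 2: {1}
depth(1)=2, e.g. a·a

Answer: 2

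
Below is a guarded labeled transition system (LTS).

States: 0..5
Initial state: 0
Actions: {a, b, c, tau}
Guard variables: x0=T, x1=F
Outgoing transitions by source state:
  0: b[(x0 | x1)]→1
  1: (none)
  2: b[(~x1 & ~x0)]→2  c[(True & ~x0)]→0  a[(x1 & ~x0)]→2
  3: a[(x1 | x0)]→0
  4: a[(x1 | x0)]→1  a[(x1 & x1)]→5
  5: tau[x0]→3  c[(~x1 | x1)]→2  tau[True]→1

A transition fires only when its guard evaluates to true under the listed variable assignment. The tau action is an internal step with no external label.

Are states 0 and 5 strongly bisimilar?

Compute ~ classes (split until stable):
  π0 = {{0,1,2,3,4,5}}
  π1 = {{0},{1,2},{3,4},{5}}
  π2 = {{0},{1,2},{3},{4},{5}}
5 equivalence class(es) (converged in 3)
class of 0: {0}; class of 5: {5}

Answer: NOT BISIMILAR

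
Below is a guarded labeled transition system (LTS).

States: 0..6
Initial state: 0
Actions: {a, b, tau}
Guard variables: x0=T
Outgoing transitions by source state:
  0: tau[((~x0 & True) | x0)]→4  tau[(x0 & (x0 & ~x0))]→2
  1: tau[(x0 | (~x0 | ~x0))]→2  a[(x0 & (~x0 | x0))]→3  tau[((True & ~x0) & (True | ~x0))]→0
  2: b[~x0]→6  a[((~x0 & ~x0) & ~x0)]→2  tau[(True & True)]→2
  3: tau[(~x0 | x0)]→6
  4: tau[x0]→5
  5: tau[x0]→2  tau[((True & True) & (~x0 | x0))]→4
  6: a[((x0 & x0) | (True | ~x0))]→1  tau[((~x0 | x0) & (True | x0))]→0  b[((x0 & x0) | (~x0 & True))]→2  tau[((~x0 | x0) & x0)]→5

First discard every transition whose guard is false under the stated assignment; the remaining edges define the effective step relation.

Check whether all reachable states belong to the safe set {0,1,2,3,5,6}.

Answer: INVARIANT VIOLATED at state 4

Working:
Allowed set {0,1,2,3,5,6}
Reach set: {0,2,4,5}
  0: ✓
  2: ✓
  4: ✗ unsafe
  5: ✓
counterexample path to 4: tau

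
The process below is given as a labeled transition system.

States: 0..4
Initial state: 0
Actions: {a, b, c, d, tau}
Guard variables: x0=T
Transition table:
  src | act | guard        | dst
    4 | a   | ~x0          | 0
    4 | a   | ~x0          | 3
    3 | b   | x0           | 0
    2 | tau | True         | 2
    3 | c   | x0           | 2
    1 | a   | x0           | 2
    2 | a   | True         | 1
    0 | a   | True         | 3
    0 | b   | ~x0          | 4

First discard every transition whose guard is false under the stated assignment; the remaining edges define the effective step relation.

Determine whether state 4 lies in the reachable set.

Answer: UNREACHABLE

Analysis:
After dropping false guards: 6 live edges.
Layer 0: {0}
Layer 1: {3}  now seen {0,3}
Layer 2: {2}  now seen {0,2,3}
Layer 3: {1}  now seen {0,1,2,3}
Reachable = {0,1,2,3}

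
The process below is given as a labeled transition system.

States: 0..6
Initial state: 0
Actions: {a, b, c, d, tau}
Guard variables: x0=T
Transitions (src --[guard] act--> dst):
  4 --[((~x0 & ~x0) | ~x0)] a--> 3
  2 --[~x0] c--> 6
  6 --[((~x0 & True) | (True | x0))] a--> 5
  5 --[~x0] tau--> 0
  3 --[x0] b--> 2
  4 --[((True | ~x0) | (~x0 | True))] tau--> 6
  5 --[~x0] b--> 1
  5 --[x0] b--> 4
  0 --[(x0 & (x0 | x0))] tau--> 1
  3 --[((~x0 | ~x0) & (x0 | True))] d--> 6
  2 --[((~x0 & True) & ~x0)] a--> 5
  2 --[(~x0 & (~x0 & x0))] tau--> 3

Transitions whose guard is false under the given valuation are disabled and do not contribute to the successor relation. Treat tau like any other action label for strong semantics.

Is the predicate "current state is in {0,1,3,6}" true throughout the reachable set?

Safe = {0,1,3,6}
Reach set: {0,1}
  0: ✓
  1: ✓

Answer: INVARIANT HOLDS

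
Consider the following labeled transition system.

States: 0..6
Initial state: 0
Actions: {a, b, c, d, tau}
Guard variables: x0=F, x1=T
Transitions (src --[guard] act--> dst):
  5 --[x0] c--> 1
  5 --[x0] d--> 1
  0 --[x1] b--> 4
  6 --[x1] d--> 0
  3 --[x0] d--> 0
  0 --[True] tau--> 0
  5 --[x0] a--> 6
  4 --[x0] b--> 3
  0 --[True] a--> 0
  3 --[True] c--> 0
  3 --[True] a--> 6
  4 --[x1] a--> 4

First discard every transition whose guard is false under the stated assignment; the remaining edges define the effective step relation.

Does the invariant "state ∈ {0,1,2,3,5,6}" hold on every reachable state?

Allowed set {0,1,2,3,5,6}
Reach set: {0,4}
  0: ✓
  4: ✗ unsafe
reach 4 via b — violates

Answer: INVARIANT VIOLATED at state 4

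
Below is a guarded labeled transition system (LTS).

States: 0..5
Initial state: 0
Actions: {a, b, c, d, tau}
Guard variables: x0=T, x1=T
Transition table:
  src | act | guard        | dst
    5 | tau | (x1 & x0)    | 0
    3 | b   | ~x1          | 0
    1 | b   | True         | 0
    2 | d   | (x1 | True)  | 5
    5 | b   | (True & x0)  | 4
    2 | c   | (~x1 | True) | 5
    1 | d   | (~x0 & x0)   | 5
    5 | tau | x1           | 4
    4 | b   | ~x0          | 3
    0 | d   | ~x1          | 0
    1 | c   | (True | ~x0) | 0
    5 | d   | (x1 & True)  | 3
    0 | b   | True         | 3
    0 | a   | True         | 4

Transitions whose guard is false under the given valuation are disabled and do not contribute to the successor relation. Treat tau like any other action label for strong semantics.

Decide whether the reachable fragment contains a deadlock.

R = {0,3,4}
  0: a→4  b→3  [2 out]
  3: ∅  [no exit]
  4: ∅  [no exit]
Path to 3: b

Answer: DEADLOCK at state 3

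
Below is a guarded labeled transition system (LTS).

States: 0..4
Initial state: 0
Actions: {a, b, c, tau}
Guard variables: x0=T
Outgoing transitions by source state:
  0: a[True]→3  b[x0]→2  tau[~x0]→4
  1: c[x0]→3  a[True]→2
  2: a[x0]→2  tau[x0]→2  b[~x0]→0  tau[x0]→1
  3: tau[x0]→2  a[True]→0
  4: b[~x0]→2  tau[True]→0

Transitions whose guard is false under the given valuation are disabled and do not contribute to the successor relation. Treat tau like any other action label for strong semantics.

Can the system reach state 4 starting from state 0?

10 transition(s) survive guard evaluation.
Layer 0: {0}
Layer 1: {2,3}  cumulative {0,2,3}
Layer 2: {1}  cumulative {0,1,2,3}
Reachable = {0,1,2,3}

Answer: UNREACHABLE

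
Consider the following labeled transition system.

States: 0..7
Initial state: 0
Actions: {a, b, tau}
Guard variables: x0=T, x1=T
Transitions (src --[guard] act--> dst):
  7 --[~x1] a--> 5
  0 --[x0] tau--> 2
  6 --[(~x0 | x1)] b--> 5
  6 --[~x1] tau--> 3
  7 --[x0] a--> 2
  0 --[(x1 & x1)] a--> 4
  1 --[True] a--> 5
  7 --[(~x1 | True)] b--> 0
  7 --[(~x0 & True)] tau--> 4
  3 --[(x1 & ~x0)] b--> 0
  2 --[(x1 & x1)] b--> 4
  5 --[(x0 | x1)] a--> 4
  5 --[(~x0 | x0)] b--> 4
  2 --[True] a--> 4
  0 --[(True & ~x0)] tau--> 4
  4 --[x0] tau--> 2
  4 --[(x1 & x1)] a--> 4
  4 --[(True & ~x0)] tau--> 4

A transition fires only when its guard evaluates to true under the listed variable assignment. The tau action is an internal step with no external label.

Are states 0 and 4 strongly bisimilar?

Answer: BISIMILAR

Analysis:
Bisimulation quotient by refinement:
  round 0: {{0,1,2,3,4,5,6,7}}
  round 1: {{0,4},{1},{2,5,7},{3},{6}}
  round 2: {{0,4},{1},{2,5},{3},{6},{7}}
Fixed point at round 3; 6 class(es).
0∈{0,4}, 4∈{0,4}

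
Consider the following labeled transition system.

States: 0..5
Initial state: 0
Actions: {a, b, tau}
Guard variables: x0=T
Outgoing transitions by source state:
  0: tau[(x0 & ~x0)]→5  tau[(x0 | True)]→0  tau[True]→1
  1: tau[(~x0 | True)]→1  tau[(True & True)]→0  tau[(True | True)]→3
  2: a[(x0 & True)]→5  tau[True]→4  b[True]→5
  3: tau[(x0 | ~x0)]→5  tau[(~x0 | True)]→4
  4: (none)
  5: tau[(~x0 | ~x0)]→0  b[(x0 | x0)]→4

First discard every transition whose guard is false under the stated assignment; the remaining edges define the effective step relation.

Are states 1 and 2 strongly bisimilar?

Answer: NOT BISIMILAR

Working:
Compute ~ classes (split until stable):
  P[0] = {{0,1,2,3,4,5}}
  P[1] = {{0,1,3},{2},{4},{5}}
  P[2] = {{0,1},{2},{3},{4},{5}}
  P[3] = {{0},{1},{2},{3},{4},{5}}
stable after 4 split(s): 6 block(s)
1∈{1}, 2∈{2}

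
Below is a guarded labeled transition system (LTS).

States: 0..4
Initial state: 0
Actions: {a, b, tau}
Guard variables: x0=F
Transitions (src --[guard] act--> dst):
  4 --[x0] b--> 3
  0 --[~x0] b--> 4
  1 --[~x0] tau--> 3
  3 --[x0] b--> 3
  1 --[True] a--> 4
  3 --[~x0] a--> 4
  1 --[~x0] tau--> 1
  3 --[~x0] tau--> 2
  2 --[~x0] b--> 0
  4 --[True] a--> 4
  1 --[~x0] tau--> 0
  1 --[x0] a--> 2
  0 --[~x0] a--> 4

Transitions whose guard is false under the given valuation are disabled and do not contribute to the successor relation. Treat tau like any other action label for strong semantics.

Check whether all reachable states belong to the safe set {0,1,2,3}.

Inv-set: {0,1,2,3}
Reachable = {0,4}
  0: ok
  4: outside
witness against invariant: b → 4

Answer: INVARIANT VIOLATED at state 4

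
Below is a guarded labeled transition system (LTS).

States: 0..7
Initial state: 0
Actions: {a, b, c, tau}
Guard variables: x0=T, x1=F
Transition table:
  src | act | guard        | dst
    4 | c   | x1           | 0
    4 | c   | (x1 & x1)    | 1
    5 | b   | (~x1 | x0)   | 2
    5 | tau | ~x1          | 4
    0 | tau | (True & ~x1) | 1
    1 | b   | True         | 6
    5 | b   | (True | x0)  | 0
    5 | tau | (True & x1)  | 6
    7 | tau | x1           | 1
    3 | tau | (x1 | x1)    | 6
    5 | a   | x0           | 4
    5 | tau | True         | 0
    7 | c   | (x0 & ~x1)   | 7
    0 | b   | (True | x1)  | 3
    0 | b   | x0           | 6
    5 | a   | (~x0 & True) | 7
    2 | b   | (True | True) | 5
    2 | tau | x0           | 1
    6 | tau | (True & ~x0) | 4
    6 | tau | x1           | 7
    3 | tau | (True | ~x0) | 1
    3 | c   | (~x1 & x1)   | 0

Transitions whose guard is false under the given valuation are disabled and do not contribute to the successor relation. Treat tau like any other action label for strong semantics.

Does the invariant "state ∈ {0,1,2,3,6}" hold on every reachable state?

Inv-set: {0,1,2,3,6}
R = {0,1,3,6}
  0: safe
  1: safe
  3: safe
  6: safe

Answer: INVARIANT HOLDS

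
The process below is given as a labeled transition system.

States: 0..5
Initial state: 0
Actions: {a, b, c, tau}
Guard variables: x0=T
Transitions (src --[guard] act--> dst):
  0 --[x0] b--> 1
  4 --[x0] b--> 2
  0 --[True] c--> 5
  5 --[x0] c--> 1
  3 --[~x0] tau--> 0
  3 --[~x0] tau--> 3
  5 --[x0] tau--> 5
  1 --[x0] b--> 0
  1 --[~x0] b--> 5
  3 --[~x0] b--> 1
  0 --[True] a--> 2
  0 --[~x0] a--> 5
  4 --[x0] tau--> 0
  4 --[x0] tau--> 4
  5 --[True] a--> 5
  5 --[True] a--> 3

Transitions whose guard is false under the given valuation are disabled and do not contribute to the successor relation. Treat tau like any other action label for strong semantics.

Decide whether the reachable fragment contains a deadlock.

Answer: DEADLOCK at state 2

Trace:
Reachable = {0,1,2,3,5}
  0: a→2  b→1  c→5  [deg 3]
  1: b→0  [deg 1]
  2: ∅  [deadlock]
  3: ∅  [deadlock]
  5: a→3  a→5  c→1  tau→5  [deg 4]
Path to 2: a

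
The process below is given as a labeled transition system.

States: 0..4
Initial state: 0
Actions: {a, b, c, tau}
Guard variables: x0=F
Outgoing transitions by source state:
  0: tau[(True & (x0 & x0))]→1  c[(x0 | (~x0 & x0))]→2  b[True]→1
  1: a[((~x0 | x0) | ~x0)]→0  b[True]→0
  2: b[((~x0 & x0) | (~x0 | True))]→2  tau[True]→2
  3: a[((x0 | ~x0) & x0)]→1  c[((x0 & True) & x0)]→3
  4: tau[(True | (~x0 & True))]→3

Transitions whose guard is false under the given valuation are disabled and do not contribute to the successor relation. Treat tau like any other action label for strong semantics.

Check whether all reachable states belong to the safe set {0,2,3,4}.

Inv-set: {0,2,3,4}
R = {0,1}
  0: ok
  1: ✗ unsafe
counterexample path to 1: b

Answer: INVARIANT VIOLATED at state 1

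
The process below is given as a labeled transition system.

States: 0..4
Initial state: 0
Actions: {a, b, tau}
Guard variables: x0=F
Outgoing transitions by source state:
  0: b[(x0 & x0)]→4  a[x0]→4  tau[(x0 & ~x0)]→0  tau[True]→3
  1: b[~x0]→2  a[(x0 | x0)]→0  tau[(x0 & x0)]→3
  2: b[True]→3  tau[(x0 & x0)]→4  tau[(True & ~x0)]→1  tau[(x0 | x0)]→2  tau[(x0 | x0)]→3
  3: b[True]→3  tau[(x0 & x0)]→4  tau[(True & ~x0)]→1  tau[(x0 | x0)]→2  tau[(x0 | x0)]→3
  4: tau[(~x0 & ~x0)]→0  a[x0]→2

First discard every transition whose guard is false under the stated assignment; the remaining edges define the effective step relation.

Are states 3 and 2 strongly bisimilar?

Answer: BISIMILAR

Working:
Bisimulation quotient by refinement:
  round 0: {{0,1,2,3,4}}
  round 1: {{0,4},{1},{2,3}}
  round 2: {{0},{1},{2,3},{4}}
stable after 3 split(s): 4 block(s)
[3]={2,3}  [2]={2,3}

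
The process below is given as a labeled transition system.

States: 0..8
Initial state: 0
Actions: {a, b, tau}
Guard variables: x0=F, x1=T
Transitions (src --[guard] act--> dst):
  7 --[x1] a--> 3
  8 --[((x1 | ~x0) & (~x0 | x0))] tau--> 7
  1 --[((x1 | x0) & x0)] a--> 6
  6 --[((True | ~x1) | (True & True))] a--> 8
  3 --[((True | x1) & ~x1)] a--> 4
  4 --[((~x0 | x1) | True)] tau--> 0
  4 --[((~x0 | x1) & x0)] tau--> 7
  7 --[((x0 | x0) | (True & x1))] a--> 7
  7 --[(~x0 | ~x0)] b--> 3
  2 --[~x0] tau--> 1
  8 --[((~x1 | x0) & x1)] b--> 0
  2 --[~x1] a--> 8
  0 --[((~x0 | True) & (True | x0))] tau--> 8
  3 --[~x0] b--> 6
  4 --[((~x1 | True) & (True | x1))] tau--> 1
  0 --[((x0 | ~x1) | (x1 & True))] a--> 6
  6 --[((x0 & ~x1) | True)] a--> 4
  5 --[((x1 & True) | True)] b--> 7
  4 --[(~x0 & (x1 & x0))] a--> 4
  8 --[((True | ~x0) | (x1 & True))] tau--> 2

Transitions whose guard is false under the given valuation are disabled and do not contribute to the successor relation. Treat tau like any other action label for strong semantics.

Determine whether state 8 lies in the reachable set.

Guard filter leaves 14 enabled edge(s).
depth 0: {0}
depth 1: {6,8}  now seen {0,6,8}
depth 2: {2,4,7}  now seen {0,2,4,6,7,8}
depth 3: {1,3}  now seen {0,1,2,3,4,6,7,8}
Reach set: {0,1,2,3,4,6,7,8}
trace reaching 8: tau

Answer: REACHABLE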